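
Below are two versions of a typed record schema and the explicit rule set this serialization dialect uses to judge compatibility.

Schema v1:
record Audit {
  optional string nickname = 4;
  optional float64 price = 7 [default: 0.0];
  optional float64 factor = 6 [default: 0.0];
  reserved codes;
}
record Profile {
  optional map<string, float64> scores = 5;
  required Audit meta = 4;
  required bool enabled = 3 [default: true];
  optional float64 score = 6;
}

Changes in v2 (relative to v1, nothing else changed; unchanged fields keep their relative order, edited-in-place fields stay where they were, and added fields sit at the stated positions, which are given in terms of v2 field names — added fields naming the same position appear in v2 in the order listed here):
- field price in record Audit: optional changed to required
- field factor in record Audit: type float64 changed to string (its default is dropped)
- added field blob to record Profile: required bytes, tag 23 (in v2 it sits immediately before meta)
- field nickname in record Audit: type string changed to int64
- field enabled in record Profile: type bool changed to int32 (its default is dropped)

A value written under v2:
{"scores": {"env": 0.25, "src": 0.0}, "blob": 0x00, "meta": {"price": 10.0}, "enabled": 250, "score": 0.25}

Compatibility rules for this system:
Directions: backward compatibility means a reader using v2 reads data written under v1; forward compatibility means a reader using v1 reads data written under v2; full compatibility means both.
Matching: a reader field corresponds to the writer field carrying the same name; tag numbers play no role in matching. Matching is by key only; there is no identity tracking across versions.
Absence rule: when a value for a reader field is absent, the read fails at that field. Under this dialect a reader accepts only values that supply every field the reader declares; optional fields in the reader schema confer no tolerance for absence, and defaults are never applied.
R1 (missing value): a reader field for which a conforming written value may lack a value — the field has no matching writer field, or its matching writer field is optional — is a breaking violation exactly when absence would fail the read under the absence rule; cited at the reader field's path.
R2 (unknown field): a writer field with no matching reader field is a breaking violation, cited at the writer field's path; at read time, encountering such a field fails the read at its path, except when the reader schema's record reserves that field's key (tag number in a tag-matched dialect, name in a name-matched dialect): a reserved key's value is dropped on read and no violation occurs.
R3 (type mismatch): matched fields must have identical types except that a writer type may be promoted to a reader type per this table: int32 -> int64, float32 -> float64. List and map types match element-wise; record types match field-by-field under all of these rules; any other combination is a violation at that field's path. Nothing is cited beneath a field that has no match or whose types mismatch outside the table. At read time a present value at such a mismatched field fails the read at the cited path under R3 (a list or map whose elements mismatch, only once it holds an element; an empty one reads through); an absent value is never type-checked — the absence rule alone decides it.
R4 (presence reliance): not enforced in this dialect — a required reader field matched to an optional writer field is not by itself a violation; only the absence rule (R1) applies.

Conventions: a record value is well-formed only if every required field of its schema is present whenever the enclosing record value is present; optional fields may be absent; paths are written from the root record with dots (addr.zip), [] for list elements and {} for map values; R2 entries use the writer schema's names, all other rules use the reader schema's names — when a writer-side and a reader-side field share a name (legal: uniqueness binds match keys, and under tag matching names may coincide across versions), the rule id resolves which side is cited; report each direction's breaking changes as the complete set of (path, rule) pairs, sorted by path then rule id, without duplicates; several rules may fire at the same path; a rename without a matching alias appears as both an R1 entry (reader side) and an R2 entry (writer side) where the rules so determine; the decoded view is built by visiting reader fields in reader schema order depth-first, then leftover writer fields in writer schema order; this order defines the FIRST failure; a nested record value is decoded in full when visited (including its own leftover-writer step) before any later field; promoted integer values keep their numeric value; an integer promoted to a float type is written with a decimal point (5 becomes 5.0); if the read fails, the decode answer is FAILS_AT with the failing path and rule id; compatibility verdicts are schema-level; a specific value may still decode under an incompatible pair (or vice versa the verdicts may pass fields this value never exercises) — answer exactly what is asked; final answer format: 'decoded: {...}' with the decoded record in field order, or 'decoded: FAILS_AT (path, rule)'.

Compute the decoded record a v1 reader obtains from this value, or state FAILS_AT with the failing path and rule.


arrows below run writer -> reader for Profile
decode (reader v1):
  scores := {"env": 0.25, "src": 0.0}
  read fails at meta.nickname under R1 (no fill)
  => FAILS_AT (meta.nickname, R1)
the other Profile changes do not affect what is asked:
  field price in record Audit: optional changed to required -> a verdict-level change on Profile — the shown value reads the same
  field factor in record Audit: type float64 changed to string (its default is dropped) -> a verdict-level change on Profile — the shown value reads the same
  added field blob to record Profile: required bytes, tag 23 (in v2 it sits immediately before meta) -> a verdict-level change on Profile — the shown value reads the same
  field enabled in record Profile: type bool changed to int32 (its default is dropped) -> a verdict-level change on Profile — the shown value reads the same

decoded: FAILS_AT (meta.nickname, R1)


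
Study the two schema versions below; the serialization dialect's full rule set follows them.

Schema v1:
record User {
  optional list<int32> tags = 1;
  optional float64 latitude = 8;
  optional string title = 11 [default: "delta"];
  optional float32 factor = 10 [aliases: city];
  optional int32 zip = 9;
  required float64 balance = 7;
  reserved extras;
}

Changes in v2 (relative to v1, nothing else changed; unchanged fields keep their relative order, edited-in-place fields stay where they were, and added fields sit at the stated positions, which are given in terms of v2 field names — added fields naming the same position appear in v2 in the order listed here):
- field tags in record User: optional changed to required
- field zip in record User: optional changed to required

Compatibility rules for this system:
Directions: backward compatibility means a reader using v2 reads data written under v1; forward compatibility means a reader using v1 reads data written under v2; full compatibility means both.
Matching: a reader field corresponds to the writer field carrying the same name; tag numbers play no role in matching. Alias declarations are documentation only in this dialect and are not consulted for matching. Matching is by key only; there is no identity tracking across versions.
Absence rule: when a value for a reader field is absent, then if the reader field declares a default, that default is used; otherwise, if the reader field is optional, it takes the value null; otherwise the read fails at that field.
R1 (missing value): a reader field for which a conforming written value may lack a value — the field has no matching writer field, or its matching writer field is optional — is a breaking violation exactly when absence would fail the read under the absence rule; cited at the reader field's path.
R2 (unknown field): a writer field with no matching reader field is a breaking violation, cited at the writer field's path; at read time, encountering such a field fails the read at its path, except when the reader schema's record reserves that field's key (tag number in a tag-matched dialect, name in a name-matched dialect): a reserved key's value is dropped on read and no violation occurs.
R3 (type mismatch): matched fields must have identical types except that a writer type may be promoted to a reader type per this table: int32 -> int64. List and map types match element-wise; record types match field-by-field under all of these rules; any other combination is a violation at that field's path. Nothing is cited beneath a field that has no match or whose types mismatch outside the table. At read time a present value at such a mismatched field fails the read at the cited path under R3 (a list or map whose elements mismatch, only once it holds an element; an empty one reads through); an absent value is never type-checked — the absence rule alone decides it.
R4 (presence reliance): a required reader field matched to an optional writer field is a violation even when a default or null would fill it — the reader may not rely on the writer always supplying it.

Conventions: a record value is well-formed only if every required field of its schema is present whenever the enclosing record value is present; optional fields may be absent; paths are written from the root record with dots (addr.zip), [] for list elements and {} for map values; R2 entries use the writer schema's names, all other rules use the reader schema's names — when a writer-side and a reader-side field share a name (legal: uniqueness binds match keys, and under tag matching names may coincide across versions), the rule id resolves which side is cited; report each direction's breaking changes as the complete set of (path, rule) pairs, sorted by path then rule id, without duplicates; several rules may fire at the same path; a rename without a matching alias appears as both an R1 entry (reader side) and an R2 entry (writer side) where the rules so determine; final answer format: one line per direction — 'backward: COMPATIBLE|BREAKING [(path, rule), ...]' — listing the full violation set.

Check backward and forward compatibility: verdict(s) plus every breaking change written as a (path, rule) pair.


backward: BREAKING [(tags, R1), (tags, R4), (zip, R1), (zip, R4)]; forward: COMPATIBLE []

each type pair in User: writer, then reader
backward pass over User, reader schema v2, writer schema v1:
  writer optional, list<int32> -> list<int32>: reader tags maps from writer tags
  writer optional, float64 -> float64: reader latitude maps from writer latitude
  writer optional, string -> string: reader title maps from writer title
  writer optional, float32 -> float32: reader factor maps from writer factor
  writer optional, int32 -> int32: reader zip maps from writer zip
  writer required, float64 -> float64: reader balance maps from writer balance
  R1 fires at tags
  R4 fires at tags
  R1 fires at zip
  R4 fires at zip
  => 4 violation(s): backward is BREAKING for User
forward pass over User, reader schema v1, writer schema v2:
  writer required, list<int32> -> list<int32>: reader tags maps from writer tags
  writer optional, float64 -> float64: reader latitude maps from writer latitude
  writer optional, string -> string: reader title maps from writer title
  writer optional, float32 -> float32: reader factor maps from writer factor
  writer required, int32 -> int32: reader zip maps from writer zip
  writer required, float64 -> float64: reader balance maps from writer balance
  => no violations; forward on User: COMPATIBLE


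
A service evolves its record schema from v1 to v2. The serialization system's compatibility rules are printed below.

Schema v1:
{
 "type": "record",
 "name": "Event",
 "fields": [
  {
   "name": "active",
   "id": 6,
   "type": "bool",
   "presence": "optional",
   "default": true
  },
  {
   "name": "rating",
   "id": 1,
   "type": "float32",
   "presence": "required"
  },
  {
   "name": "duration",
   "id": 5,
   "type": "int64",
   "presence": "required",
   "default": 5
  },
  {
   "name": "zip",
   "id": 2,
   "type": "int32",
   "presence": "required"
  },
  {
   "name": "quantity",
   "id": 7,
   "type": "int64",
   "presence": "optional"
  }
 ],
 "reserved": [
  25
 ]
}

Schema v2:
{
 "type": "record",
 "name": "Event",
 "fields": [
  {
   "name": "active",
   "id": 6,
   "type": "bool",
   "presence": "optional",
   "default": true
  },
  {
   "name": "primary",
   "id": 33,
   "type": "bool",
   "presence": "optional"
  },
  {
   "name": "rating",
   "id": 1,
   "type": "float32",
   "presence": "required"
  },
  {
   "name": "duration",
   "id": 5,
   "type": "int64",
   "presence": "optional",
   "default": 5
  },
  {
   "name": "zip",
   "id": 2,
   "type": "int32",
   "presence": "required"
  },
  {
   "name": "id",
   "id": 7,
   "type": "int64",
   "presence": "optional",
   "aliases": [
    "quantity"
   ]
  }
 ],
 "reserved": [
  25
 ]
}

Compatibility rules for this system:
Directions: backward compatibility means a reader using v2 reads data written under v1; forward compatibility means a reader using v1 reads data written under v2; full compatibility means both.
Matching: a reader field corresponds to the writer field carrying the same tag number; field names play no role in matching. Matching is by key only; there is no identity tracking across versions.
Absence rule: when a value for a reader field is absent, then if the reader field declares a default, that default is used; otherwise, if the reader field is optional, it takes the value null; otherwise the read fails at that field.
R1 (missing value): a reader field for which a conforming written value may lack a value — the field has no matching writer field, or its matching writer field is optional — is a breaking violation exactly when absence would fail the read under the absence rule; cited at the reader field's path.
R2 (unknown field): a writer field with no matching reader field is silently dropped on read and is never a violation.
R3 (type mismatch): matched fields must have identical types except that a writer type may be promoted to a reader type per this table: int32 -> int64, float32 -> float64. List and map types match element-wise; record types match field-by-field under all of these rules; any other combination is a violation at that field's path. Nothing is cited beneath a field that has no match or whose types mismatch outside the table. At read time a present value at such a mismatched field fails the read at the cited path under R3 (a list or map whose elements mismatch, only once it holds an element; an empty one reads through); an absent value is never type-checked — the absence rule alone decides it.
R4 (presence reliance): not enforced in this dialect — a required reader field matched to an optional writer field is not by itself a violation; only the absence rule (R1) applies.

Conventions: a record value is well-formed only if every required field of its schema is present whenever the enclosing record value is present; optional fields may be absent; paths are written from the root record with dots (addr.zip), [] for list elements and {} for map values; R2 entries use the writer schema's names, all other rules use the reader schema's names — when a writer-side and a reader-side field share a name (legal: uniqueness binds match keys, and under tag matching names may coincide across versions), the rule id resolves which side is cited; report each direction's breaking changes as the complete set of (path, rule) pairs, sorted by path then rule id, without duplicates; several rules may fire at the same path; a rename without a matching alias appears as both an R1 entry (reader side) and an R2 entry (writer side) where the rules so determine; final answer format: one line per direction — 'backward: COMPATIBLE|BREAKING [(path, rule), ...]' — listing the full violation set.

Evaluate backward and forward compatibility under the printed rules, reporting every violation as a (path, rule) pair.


each type pair in Event: writer, then reader
checking backward for Event: reader v2 against writer v1:
  writer optional, bool -> bool: reader active maps from writer active
  no writer field matches reader primary
  writer required, float32 -> float32: reader rating maps from writer rating
  writer required, int64 -> int64: reader duration maps from writer duration
  writer required, int32 -> int32: reader zip maps from writer zip
  writer optional, int64 -> int64: reader id maps from writer quantity
  => backward: COMPATIBLE
checking forward for Event: reader v1 against writer v2:
  writer optional, bool -> bool: reader active maps from writer active
  writer required, float32 -> float32: reader rating maps from writer rating
  writer optional, int64 -> int64: reader duration maps from writer duration
  writer required, int32 -> int32: reader zip maps from writer zip
  writer optional, int64 -> int64: reader quantity maps from writer id
  writer field primary has no reader counterpart
  => forward: COMPATIBLE

backward: COMPATIBLE []; forward: COMPATIBLE []


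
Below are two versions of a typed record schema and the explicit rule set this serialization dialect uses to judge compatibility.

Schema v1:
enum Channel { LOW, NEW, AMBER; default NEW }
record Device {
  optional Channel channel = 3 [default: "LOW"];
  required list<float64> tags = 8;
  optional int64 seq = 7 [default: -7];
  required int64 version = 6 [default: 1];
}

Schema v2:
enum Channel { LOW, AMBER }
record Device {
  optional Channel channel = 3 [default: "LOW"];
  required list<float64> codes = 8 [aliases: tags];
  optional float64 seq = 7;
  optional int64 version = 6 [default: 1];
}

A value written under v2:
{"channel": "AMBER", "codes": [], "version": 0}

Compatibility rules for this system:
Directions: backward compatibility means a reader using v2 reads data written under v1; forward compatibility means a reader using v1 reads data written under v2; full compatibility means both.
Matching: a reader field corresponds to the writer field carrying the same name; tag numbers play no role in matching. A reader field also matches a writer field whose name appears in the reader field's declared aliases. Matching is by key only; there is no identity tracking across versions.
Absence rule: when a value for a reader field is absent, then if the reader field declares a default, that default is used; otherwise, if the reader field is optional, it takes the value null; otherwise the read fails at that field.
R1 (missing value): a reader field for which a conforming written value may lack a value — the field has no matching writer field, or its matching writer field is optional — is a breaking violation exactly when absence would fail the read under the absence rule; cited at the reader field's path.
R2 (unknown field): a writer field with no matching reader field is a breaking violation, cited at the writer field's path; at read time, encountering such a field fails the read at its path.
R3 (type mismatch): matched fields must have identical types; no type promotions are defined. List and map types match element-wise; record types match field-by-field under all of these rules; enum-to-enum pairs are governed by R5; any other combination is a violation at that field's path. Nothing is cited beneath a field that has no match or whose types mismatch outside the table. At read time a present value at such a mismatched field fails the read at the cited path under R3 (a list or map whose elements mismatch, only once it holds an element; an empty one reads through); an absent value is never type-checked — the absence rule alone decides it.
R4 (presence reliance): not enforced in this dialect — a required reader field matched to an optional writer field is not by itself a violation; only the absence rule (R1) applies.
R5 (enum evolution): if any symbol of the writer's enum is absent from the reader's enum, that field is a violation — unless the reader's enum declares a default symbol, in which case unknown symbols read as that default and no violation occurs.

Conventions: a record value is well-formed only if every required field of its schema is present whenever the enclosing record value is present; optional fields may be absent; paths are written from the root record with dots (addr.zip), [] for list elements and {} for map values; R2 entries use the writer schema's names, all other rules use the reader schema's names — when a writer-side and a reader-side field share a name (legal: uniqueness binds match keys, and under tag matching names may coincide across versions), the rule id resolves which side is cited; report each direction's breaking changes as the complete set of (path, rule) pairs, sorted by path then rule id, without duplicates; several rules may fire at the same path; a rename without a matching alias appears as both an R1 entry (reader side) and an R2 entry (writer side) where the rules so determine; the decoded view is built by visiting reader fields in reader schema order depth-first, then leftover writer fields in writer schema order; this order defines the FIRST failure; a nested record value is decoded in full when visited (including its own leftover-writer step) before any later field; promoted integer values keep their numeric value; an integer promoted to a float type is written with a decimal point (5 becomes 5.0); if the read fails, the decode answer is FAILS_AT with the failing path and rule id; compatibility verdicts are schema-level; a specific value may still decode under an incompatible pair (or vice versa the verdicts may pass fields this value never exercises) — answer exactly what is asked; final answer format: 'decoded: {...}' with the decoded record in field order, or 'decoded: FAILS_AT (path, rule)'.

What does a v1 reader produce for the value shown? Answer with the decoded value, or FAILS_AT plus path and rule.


each type pair in Device: writer, then reader
decode walk for Device under reader schema v1:
  channel := "AMBER"
  read fails at tags under R1 (no fill)
  => FAILS_AT (tags, R1)
remaining Device differences; none change what is asked:
  field seq in record Device: type int64 changed to float64 (its default is dropped) -> affects the rule determinations only; this particular Device value decodes identically
  field version in record Device: required changed to optional -> no rule fires on it and the decoded Device view is identical with or without it
  enum Channel (field channel in record Device): symbol NEW removed (it was the default; the default is cleared) -> affects the rule determinations only; this particular Device value decodes identically

decoded: FAILS_AT (tags, R1)


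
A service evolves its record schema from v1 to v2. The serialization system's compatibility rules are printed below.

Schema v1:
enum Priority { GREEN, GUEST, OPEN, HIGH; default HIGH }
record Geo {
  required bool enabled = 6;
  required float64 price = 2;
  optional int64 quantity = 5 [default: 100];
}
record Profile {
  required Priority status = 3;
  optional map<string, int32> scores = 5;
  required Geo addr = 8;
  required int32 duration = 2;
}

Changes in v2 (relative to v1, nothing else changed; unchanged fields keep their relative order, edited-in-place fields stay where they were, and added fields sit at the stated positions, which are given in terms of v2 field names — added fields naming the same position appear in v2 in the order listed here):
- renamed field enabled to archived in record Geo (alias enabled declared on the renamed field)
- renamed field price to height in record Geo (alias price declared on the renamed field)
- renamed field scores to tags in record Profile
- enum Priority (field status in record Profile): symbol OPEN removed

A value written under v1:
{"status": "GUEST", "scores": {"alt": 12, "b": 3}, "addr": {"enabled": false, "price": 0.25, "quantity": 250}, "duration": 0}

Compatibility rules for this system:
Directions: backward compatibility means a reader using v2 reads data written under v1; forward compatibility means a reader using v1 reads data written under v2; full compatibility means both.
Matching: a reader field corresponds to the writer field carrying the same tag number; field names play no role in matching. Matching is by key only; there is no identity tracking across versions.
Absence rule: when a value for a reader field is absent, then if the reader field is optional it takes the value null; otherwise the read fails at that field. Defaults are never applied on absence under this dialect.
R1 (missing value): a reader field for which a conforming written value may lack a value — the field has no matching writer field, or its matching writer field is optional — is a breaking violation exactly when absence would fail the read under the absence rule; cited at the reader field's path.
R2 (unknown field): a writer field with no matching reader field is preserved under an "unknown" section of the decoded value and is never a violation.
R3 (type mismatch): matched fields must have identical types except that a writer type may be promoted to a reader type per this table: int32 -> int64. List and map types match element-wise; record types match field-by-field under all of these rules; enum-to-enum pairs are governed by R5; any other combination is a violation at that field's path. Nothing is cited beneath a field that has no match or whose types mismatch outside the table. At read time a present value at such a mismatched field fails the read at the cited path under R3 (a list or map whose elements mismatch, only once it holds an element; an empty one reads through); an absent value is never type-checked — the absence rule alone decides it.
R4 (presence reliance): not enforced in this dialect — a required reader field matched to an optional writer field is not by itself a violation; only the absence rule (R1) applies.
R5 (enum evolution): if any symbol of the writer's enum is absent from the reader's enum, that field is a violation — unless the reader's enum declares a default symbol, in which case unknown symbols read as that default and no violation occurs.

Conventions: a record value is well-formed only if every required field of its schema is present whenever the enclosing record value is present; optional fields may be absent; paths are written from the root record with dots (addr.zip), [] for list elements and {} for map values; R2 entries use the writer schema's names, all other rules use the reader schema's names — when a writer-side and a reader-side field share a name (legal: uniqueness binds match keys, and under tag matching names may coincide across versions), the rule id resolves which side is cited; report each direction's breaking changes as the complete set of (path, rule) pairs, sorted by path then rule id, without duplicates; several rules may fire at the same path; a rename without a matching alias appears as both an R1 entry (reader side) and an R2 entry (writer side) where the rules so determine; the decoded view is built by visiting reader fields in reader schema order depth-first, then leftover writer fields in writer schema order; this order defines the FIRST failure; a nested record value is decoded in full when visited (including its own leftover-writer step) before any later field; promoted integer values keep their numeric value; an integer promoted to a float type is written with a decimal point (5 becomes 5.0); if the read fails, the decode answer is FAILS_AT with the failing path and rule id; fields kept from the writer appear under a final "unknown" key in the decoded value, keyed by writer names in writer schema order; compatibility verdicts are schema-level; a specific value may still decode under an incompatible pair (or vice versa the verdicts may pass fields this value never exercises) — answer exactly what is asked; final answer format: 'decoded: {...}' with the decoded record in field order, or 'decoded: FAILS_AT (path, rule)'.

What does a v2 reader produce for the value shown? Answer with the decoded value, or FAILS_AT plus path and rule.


arrows below run writer -> reader for Profile
migrating the Profile value to v2:
  status := "GUEST"
  tags := {"alt": 12, "b": 3} (from writer scores)
  addr.archived := false (from writer enabled)
  addr.height := 0.25 (from writer price)
  addr.quantity := 250
  duration := 0
  => decoded: {"status": "GUEST", "tags": {"alt": 12, "b": 3}, "addr": {"archived": false, "height": 0.25, "quantity": 250}, "duration": 0}
checking off the Profile differences that do not matter here:
  enum Priority (field status in record Profile): symbol OPEN removed -> triggers nothing under the printed rules; the Profile answer is the same either way

decoded: {"status": "GUEST", "tags": {"alt": 12, "b": 3}, "addr": {"archived": false, "height": 0.25, "quantity": 250}, "duration": 0}


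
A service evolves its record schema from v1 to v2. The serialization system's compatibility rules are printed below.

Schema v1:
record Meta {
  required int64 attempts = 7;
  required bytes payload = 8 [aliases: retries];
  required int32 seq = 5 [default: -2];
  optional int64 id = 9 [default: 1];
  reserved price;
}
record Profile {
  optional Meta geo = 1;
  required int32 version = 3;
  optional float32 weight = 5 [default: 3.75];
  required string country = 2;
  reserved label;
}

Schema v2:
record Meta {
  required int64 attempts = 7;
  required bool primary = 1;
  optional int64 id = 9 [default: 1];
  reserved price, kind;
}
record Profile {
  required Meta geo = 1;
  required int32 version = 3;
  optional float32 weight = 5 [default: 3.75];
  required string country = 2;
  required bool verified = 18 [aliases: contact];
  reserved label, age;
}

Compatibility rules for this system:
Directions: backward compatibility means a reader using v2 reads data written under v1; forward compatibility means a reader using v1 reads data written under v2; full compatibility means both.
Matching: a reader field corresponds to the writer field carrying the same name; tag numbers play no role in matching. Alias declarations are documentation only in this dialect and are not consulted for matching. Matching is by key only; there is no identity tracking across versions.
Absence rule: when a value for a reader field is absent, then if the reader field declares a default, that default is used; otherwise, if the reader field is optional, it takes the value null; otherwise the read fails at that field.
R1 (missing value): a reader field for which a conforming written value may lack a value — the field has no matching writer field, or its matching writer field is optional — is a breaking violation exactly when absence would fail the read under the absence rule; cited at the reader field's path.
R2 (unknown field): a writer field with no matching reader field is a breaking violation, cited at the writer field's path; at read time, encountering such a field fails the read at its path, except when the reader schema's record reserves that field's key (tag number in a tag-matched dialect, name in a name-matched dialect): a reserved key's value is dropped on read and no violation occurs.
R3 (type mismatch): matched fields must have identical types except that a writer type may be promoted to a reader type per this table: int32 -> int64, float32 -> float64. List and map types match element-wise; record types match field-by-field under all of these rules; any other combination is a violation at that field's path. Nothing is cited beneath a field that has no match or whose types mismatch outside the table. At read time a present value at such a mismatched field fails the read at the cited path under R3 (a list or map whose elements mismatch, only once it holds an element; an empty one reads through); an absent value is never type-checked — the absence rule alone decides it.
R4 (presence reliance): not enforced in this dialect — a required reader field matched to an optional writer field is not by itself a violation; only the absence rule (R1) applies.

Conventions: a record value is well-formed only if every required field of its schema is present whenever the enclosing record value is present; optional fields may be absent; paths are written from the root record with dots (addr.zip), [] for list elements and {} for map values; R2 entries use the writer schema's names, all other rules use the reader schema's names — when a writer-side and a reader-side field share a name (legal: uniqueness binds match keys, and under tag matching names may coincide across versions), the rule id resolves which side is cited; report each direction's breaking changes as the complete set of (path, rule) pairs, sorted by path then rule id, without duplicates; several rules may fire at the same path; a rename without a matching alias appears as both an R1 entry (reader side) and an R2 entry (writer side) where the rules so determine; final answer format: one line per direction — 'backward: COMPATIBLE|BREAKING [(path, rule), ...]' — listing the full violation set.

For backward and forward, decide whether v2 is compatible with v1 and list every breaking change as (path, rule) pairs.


each type pair in Profile: writer, then reader
backward for Profile (reader v2, writer v1):
  geo <- geo (Meta -> Meta, writer optional)
  version <- version (int32 -> int32, writer required)
  weight <- weight (float32 -> float32, writer optional)
  country <- country (string -> string, writer required)
  verified: no writer-side match
  geo.attempts <- geo.attempts (int64 -> int64, writer required)
  geo.primary: no writer-side match
  geo.id <- geo.id (int64 -> int64, writer optional)
  leftover writer field: geo.payload
  leftover writer field: geo.seq
  violation R1 at geo
  violation R2 at geo.payload
  violation R1 at geo.primary
  violation R2 at geo.seq
  violation R1 at verified
  => backward verdict for Profile: BREAKING, 5 violation(s)
forward for Profile (reader v1, writer v2):
  geo <- geo (Meta -> Meta, writer required)
  version <- version (int32 -> int32, writer required)
  weight <- weight (float32 -> float32, writer optional)
  country <- country (string -> string, writer required)
  leftover writer field: verified
  geo.attempts <- geo.attempts (int64 -> int64, writer required)
  geo.payload: no writer-side match
  geo.seq: no writer-side match
  geo.id <- geo.id (int64 -> int64, writer optional)
  leftover writer field: geo.primary
  violation R1 at geo.payload
  violation R2 at geo.primary
  violation R2 at verified
  => forward verdict for Profile: BREAKING, 3 violation(s)

backward: BREAKING [(geo, R1), (geo.payload, R2), (geo.primary, R1), (geo.seq, R2), (verified, R1)]; forward: BREAKING [(geo.payload, R1), (geo.primary, R2), (verified, R2)]


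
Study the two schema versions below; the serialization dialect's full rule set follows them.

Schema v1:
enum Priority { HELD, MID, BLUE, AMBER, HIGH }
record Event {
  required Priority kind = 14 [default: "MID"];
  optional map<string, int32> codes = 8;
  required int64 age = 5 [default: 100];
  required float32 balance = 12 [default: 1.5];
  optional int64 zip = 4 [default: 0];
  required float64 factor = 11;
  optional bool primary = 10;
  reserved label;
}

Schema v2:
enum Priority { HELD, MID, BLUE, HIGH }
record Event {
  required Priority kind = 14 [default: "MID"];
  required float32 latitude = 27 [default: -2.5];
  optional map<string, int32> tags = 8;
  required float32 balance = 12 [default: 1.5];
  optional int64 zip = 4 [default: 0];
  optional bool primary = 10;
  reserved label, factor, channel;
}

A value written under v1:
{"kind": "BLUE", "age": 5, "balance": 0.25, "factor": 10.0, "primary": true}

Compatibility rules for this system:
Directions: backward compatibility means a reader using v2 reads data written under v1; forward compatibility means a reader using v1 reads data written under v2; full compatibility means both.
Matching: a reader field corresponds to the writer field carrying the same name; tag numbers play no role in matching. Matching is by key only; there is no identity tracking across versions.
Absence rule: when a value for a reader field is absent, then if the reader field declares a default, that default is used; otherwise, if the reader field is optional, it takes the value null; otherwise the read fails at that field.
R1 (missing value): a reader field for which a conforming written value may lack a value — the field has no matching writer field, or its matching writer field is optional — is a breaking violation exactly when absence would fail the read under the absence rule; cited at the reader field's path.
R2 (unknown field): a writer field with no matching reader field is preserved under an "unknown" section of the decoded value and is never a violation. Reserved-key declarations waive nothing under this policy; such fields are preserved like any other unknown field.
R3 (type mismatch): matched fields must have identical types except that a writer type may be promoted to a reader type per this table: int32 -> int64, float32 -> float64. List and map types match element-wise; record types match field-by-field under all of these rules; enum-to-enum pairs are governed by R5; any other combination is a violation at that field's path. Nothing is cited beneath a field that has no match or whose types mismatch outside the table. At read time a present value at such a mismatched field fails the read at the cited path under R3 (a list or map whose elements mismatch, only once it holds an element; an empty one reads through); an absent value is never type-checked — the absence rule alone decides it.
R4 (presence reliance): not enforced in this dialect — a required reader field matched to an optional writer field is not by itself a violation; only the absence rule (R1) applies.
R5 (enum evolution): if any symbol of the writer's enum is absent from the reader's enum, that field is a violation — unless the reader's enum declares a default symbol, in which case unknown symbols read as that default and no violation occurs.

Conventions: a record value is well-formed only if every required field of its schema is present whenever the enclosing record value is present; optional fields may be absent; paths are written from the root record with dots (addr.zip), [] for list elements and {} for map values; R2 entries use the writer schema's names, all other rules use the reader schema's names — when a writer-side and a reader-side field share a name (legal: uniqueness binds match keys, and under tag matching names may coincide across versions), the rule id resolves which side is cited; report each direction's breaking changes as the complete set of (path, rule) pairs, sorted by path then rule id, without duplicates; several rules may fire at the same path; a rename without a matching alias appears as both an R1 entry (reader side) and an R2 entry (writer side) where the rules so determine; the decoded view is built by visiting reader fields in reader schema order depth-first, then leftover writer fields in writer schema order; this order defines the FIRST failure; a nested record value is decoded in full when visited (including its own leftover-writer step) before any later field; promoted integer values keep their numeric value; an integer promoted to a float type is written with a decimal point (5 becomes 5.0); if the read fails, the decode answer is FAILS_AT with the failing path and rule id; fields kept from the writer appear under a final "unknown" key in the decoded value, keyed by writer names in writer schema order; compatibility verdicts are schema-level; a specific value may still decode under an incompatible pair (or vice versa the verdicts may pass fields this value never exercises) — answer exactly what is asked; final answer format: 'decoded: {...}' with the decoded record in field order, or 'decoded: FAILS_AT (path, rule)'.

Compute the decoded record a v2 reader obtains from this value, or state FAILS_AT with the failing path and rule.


decoded: {"kind": "BLUE", "latitude": -2.5, "tags": null, "balance": 0.25, "zip": 0, "primary": true, "unknown": {"age": 5, "factor": 10.0}}

arrows below run writer -> reader for Event
decoding the Event value with the v2 reader:
  kind := "BLUE"
  latitude := -2.5 (absent -> default)
  tags := null (absent, optional -> null)
  balance := 0.25
  zip := 0 (absent -> default)
  primary := true
  writer age: kept under "unknown"
  writer factor: kept under "unknown"
  => decoded: {"kind": "BLUE", "latitude": -2.5, "tags": null, "balance": 0.25, "zip": 0, "primary": true, "unknown": {"age": 5, "factor": 10.0}}
remaining Event differences; none change what is asked:
  enum Priority (field kind in record Event): symbol AMBER removed -> schema-level compatibility only; this Event value's decode is unchanged
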